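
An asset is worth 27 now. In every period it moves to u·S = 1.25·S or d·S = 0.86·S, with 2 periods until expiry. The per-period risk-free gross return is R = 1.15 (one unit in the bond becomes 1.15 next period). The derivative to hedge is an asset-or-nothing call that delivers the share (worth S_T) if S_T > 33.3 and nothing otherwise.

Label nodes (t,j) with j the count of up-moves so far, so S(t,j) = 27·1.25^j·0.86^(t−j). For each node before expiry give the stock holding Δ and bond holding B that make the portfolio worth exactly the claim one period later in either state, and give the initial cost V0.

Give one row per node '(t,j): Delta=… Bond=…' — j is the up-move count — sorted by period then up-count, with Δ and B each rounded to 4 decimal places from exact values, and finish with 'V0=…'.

Under the risk-neutral measure, an up-move has probability p* = (R−d)/(u−d) = 0.7436 and values discount at R = 1.15.
At expiry t=2: V(2,0)=0.0000, V(2,1)=0.0000, V(2,2)=42.1875
Node (1,0) S=23.2200: V=(p*·0.0000+(1−p*)·0.0000)/1.15=0.0000; Δ=(0.0000−0.0000)/(29.0250−19.9692)=0.0000; B=V−Δ·S=0.0000
Node (1,1) S=33.7500: V=(p*·42.1875+(1−p*)·0.0000)/1.15=27.2784; Δ=(42.1875−0.0000)/(42.1875−29.0250)=3.2051; B=V−Δ·S=-80.8946
Node (0,0) S=27.0000: V=(p*·27.2784+(1−p*)·0.0000)/1.15=17.6382; Δ=(27.2784−0.0000)/(33.7500−23.2200)=2.5905; B=V−Δ·S=-52.3065
Each (Δ,B) replicates both successor values, so the strategy is self-financing and V0 is arbitrage-free.

(0,0): Delta=2.5905 Bond=-52.3065
(1,0): Delta=0.0000 Bond=0.0000
(1,1): Delta=3.2051 Bond=-80.8946
V0=17.6382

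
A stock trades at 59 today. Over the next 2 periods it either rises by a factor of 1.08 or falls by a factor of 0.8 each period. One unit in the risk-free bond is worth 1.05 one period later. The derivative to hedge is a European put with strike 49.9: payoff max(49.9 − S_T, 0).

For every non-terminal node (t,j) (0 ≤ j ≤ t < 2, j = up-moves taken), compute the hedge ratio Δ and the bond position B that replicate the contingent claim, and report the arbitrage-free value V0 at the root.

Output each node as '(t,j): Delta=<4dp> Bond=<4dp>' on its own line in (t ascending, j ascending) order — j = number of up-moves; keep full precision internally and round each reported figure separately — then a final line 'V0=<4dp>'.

(0,0): Delta=-0.0750 Bond=4.5506
(1,0): Delta=-0.9186 Bond=44.5959
(1,1): Delta=0.0000 Bond=0.0000
V0=0.1264

Since d<R<u, set p* = (R−d)/(u−d) = 0.8929; price each node as the discounted p*-expectation of its children.
Terminal values V(2,·): V(2,0)=12.1400, V(2,1)=0.0000, V(2,2)=0.0000
(1,0): S=47.2000. Δ = (V_up−V_dn)/(S_up−S_dn) = (0.0000−12.1400)/(50.9760−37.7600) = -0.9186. V = [p*·0.0000 + (1−p*)·12.1400]/1.05 = 1.2388. B = V − Δ·S = 44.5959.
(1,1): S=63.7200. Δ = (V_up−V_dn)/(S_up−S_dn) = (0.0000−0.0000)/(68.8176−50.9760) = 0.0000. V = [p*·0.0000 + (1−p*)·0.0000]/1.05 = 0.0000. B = V − Δ·S = 0.0000.
(0,0): S=59.0000. Δ = (V_up−V_dn)/(S_up−S_dn) = (0.0000−1.2388)/(63.7200−47.2000) = -0.0750. V = [p*·0.0000 + (1−p*)·1.2388]/1.05 = 0.1264. B = V − Δ·S = 4.5506.
Each (Δ,B) replicates both successor values, so the strategy is self-financing and V0 is arbitrage-free.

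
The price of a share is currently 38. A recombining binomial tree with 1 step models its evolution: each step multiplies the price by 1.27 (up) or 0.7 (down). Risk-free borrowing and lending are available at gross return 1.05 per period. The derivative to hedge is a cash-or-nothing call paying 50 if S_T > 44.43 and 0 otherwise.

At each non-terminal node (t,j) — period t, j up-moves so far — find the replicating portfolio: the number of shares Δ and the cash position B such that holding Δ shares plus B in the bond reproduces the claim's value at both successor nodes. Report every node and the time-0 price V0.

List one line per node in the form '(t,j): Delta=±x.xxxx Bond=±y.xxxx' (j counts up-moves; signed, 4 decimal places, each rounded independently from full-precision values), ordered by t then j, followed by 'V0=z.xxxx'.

(0,0): Delta=2.3084 Bond=-58.4795
V0=29.2398

Risk-neutral probability p* = (R−d)/(u−d) = (1.05−0.7)/(1.27−0.7) = 0.6140.
At expiry t=1: V(1,0)=0.0000, V(1,1)=50.0000
  t=0,j=0: stock 38.0000 → up 48.2600 (V=50.0000), down 26.6000 (V=0.0000). Price 29.2398; hedge Δ=2.3084, bond B=-58.4795.
Each (Δ,B) replicates both successor values, so the strategy is self-financing and V0 is arbitrage-free.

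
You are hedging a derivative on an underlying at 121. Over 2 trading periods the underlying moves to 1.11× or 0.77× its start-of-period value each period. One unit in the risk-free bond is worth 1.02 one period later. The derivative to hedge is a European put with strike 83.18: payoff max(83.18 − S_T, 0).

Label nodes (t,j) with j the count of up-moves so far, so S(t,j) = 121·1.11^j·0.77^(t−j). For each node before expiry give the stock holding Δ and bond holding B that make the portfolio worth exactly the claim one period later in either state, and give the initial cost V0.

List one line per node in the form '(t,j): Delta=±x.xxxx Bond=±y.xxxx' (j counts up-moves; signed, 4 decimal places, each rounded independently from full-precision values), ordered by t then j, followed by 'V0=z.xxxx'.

(0,0): Delta=-0.0722 Bond=9.5017
(1,0): Delta=-0.3611 Bond=36.6130
(1,1): Delta=0.0000 Bond=0.0000
V0=0.7704

Risk-neutral probability p* = (R−d)/(u−d) = (1.02−0.77)/(1.11−0.77) = 0.7353.
Terminal payoffs: V(2,0)=11.4391, V(2,1)=0.0000, V(2,2)=0.0000
Node (1,0) S=93.1700: V=(p*·0.0000+(1−p*)·11.4391)/1.02=2.9686; Δ=(0.0000−11.4391)/(103.4187−71.7409)=-0.3611; B=V−Δ·S=36.6130
Node (1,1) S=134.3100: V=(p*·0.0000+(1−p*)·0.0000)/1.02=0.0000; Δ=(0.0000−0.0000)/(149.0841−103.4187)=0.0000; B=V−Δ·S=0.0000
Node (0,0) S=121.0000: V=(p*·0.0000+(1−p*)·2.9686)/1.02=0.7704; Δ=(0.0000−2.9686)/(134.3100−93.1700)=-0.0722; B=V−Δ·S=9.5017
The time-0 hedge costs 0.7704, which is the no-arbitrage price.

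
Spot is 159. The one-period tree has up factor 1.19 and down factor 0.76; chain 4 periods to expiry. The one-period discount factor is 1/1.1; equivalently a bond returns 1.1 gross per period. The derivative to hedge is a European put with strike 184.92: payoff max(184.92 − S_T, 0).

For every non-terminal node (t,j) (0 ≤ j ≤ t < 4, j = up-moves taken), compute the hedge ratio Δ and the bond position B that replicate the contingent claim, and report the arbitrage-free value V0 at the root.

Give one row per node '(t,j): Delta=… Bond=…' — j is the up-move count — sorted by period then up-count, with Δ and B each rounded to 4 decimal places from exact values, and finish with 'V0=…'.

(0,0): Delta=-0.2934 Bond=54.9966
(1,0): Delta=-0.8139 Bond=123.3961
(1,1): Delta=-0.2054 Bond=43.8462
(2,0): Delta=-1.0000 Bond=152.8264
(2,1): Delta=-0.7824 Bond=131.2117
(2,2): Delta=-0.1078 Bond=26.2654
(3,0): Delta=-1.0000 Bond=168.1091
(3,1): Delta=-1.0000 Bond=168.1091
(3,2): Delta=-0.7457 Bond=138.0391
(3,3): Delta=0.0000 Bond=0.0000
V0=8.3488

No-arbitrage ⇒ martingale measure with p* = (R−d)/(u−d) = 0.7907.
Terminal values V(4,·): V(4,0)=131.8741, V(4,1)=101.8614, V(4,2)=54.8676, V(4,3)=0.0000, V(4,4)=0.0000
Node (3,0) S=69.7972: V=(p*·101.8614+(1−p*)·131.8741)/1.1=98.3119; Δ=(101.8614−131.8741)/(83.0586−53.0459)=-1.0000; B=V−Δ·S=168.1091
Node (3,1) S=109.2877: V=(p*·54.8676+(1−p*)·101.8614)/1.1=58.8214; Δ=(54.8676−101.8614)/(130.0524−83.0586)=-1.0000; B=V−Δ·S=168.1091
Node (3,2) S=171.1215: V=(p*·0.0000+(1−p*)·54.8676)/1.1=10.4399; Δ=(0.0000−54.8676)/(203.6346−130.0524)=-0.7457; B=V−Δ·S=138.0391
Node (3,3) S=267.9403: V=(p*·0.0000+(1−p*)·0.0000)/1.1=0.0000; Δ=(0.0000−0.0000)/(318.8489−203.6346)=0.0000; B=V−Δ·S=0.0000
Node (2,0) S=91.8384: V=(p*·58.8214+(1−p*)·98.3119)/1.1=60.9880; Δ=(58.8214−98.3119)/(109.2877−69.7972)=-1.0000; B=V−Δ·S=152.8264
Node (2,1) S=143.7996: V=(p*·10.4399+(1−p*)·58.8214)/1.1=18.6966; Δ=(10.4399−58.8214)/(171.1215−109.2877)=-0.7824; B=V−Δ·S=131.2117
Node (2,2) S=225.1599: V=(p*·0.0000+(1−p*)·10.4399)/1.1=1.9865; Δ=(0.0000−10.4399)/(267.9403−171.1215)=-0.1078; B=V−Δ·S=26.2654
Node (1,0) S=120.8400: V=(p*·18.6966+(1−p*)·60.9880)/1.1=25.0439; Δ=(18.6966−60.9880)/(143.7996−91.8384)=-0.8139; B=V−Δ·S=123.3961
Node (1,1) S=189.2100: V=(p*·1.9865+(1−p*)·18.6966)/1.1=4.9854; Δ=(1.9865−18.6966)/(225.1599−143.7996)=-0.2054; B=V−Δ·S=43.8462
Node (0,0) S=159.0000: V=(p*·4.9854+(1−p*)·25.0439)/1.1=8.3488; Δ=(4.9854−25.0439)/(189.2100−120.8400)=-0.2934; B=V−Δ·S=54.9966
Each (Δ,B) replicates both successor values, so the strategy is self-financing and V0 is arbitrage-free.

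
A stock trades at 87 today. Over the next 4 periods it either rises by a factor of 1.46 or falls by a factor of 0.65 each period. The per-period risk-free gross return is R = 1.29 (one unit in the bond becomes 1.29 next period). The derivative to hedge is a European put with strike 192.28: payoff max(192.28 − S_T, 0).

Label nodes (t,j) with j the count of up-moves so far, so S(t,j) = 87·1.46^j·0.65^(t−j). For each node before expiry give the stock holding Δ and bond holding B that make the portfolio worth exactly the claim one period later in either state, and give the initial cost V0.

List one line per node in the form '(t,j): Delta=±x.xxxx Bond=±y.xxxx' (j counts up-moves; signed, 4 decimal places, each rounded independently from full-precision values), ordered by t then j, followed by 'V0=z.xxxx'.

The replicating-portfolio and risk-neutral prices coincide; use p* = (1.29−0.65)/(1.46−0.65) = 0.7901 for the latter.
Terminal values V(4,·): V(4,0)=176.7500, V(4,1)=157.3971, V(4,2)=113.9277, V(4,3)=16.2887, V(4,4)=0.0000
Node (3,0) S=23.8924: V=(p*·157.3971+(1−p*)·176.7500)/1.29=125.1619; Δ=(157.3971−176.7500)/(34.8829−15.5300)=-1.0000; B=V−Δ·S=149.0543
Node (3,1) S=53.6660: V=(p*·113.9277+(1−p*)·157.3971)/1.29=95.3883; Δ=(113.9277−157.3971)/(78.3523−34.8829)=-1.0000; B=V−Δ·S=149.0543
Node (3,2) S=120.5420: V=(p*·16.2887+(1−p*)·113.9277)/1.29=28.5123; Δ=(16.2887−113.9277)/(175.9913−78.3523)=-1.0000; B=V−Δ·S=149.0543
Node (3,3) S=270.7558: V=(p*·0.0000+(1−p*)·16.2887)/1.29=2.6501; Δ=(0.0000−16.2887)/(395.3035−175.9913)=-0.0743; B=V−Δ·S=22.7596
Node (2,0) S=36.7575: V=(p*·95.3883+(1−p*)·125.1619)/1.29=78.7884; Δ=(95.3883−125.1619)/(53.6660−23.8924)=-1.0000; B=V−Δ·S=115.5459
Node (2,1) S=82.5630: V=(p*·28.5123+(1−p*)·95.3883)/1.29=32.9829; Δ=(28.5123−95.3883)/(120.5420−53.6660)=-1.0000; B=V−Δ·S=115.5459
Node (2,2) S=185.4492: V=(p*·2.6501+(1−p*)·28.5123)/1.29=6.2620; Δ=(2.6501−28.5123)/(270.7558−120.5420)=-0.1722; B=V−Δ·S=38.1906
Node (1,0) S=56.5500: V=(p*·32.9829+(1−p*)·78.7884)/1.29=33.0205; Δ=(32.9829−78.7884)/(82.5630−36.7575)=-1.0000; B=V−Δ·S=89.5705
Node (1,1) S=127.0200: V=(p*·6.2620+(1−p*)·32.9829)/1.29=9.2016; Δ=(6.2620−32.9829)/(185.4492−82.5630)=-0.2597; B=V−Δ·S=42.1905
Node (0,0) S=87.0000: V=(p*·9.2016+(1−p*)·33.0205)/1.29=11.0082; Δ=(9.2016−33.0205)/(127.0200−56.5500)=-0.3380; B=V−Δ·S=40.4143
Each (Δ,B) replicates both successor values, so the strategy is self-financing and V0 is arbitrage-free.

(0,0): Delta=-0.3380 Bond=40.4143
(1,0): Delta=-1.0000 Bond=89.5705
(1,1): Delta=-0.2597 Bond=42.1905
(2,0): Delta=-1.0000 Bond=115.5459
(2,1): Delta=-1.0000 Bond=115.5459
(2,2): Delta=-0.1722 Bond=38.1906
(3,0): Delta=-1.0000 Bond=149.0543
(3,1): Delta=-1.0000 Bond=149.0543
(3,2): Delta=-1.0000 Bond=149.0543
(3,3): Delta=-0.0743 Bond=22.7596
V0=11.0082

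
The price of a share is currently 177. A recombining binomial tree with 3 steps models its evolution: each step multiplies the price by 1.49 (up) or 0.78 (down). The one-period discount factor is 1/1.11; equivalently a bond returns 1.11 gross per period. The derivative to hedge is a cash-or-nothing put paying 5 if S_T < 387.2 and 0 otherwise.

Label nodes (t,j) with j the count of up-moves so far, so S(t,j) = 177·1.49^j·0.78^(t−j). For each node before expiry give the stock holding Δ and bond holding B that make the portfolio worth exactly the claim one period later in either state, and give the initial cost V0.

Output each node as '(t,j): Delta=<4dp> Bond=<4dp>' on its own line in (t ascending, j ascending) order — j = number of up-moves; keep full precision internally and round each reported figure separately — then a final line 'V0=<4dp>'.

(0,0): Delta=-0.0070 Bond=4.5236
(1,0): Delta=0.0000 Bond=4.0581
(1,1): Delta=-0.0112 Bond=6.1302
(2,0): Delta=0.0000 Bond=4.5045
(2,1): Delta=0.0000 Bond=4.5045
(2,2): Delta=-0.0179 Bond=9.4531
V0=3.2889

The replicating-portfolio and risk-neutral prices coincide; use p* = (1.11−0.78)/(1.49−0.78) = 0.4648 for the latter.
Terminal values V(3,·): V(3,0)=5.0000, V(3,1)=5.0000, V(3,2)=5.0000, V(3,3)=0.0000
Node (2,0) S=107.6868: V=(p*·5.0000+(1−p*)·5.0000)/1.11=4.5045; Δ=(5.0000−5.0000)/(160.4533−83.9957)=0.0000; B=V−Δ·S=4.5045
Node (2,1) S=205.7094: V=(p*·5.0000+(1−p*)·5.0000)/1.11=4.5045; Δ=(5.0000−5.0000)/(306.5070−160.4533)=0.0000; B=V−Δ·S=4.5045
Node (2,2) S=392.9577: V=(p*·0.0000+(1−p*)·5.0000)/1.11=2.4109; Δ=(0.0000−5.0000)/(585.5070−306.5070)=-0.0179; B=V−Δ·S=9.4531
Node (1,0) S=138.0600: V=(p*·4.5045+(1−p*)·4.5045)/1.11=4.0581; Δ=(4.5045−4.5045)/(205.7094−107.6868)=0.0000; B=V−Δ·S=4.0581
Node (1,1) S=263.7300: V=(p*·2.4109+(1−p*)·4.5045)/1.11=3.1814; Δ=(2.4109−4.5045)/(392.9577−205.7094)=-0.0112; B=V−Δ·S=6.1302
Node (0,0) S=177.0000: V=(p*·3.1814+(1−p*)·4.0581)/1.11=3.2889; Δ=(3.1814−4.0581)/(263.7300−138.0600)=-0.0070; B=V−Δ·S=4.5236
Root portfolio cost Δ·177+B reproduces V0=3.2889.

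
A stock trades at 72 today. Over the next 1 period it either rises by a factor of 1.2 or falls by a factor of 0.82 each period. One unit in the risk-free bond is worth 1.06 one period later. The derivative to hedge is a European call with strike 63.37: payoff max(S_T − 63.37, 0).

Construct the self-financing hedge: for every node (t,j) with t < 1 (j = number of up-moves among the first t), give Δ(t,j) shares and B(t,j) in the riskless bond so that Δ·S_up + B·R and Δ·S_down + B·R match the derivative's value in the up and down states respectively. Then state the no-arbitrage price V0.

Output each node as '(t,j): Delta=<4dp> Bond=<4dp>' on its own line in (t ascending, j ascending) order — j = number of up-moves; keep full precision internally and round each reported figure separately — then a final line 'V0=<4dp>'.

(0,0): Delta=0.8417 Bond=-46.8833
V0=13.7219

The replicating-portfolio and risk-neutral prices coincide; use p* = (1.06−0.82)/(1.2−0.82) = 0.6316 for the latter.
Terminal values V(1,·): V(1,0)=0.0000, V(1,1)=23.0300
Node (0,0) S=72.0000: V=(p*·23.0300+(1−p*)·0.0000)/1.06=13.7219; Δ=(23.0300−0.0000)/(86.4000−59.0400)=0.8417; B=V−Δ·S=-46.8833
Self-financing check: at every node Δ·S+B equals the discounted successor values.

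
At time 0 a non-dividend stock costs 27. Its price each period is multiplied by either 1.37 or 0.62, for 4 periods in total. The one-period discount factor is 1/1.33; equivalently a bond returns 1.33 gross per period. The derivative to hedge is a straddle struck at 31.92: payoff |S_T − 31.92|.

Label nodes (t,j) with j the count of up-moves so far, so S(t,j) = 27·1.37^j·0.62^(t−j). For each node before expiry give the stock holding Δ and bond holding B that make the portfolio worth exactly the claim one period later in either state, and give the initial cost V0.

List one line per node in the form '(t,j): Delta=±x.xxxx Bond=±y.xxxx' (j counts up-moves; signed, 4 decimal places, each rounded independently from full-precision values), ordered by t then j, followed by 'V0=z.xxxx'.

(0,0): Delta=0.9215 Bond=-7.9507
(1,0): Delta=-0.1022 Bond=6.5616
(1,1): Delta=0.9476 Bond=-11.5399
(2,0): Delta=-1.0000 Bond=18.0451
(2,1): Delta=-0.0793 Bond=8.2020
(2,2): Delta=0.9737 Bond=-16.6748
(3,0): Delta=-1.0000 Bond=24.0000
(3,1): Delta=-1.0000 Bond=24.0000
(3,2): Delta=-0.0558 Bond=10.1711
(3,3): Delta=1.0000 Bond=-24.0000
V0=16.9289

The replicating-portfolio and risk-neutral prices coincide; use p* = (1.33−0.62)/(1.37−0.62) = 0.9467 for the latter.
Terminal payoffs: V(4,0)=27.9304, V(4,1)=23.1042, V(4,2)=12.4400, V(4,3)=11.1244, V(4,4)=63.1943
Node (3,0) S=6.4349: V=(p*·23.1042+(1−p*)·27.9304)/1.33=17.5651; Δ=(23.1042−27.9304)/(8.8158−3.9896)=-1.0000; B=V−Δ·S=24.0000
Node (3,1) S=14.2190: V=(p*·12.4400+(1−p*)·23.1042)/1.33=9.7810; Δ=(12.4400−23.1042)/(19.4800−8.8158)=-1.0000; B=V−Δ·S=24.0000
Node (3,2) S=31.4193: V=(p*·11.1244+(1−p*)·12.4400)/1.33=8.4170; Δ=(11.1244−12.4400)/(43.0444−19.4800)=-0.0558; B=V−Δ·S=10.1711
Node (3,3) S=69.4265: V=(p*·63.1943+(1−p*)·11.1244)/1.33=45.4265; Δ=(63.1943−11.1244)/(95.1143−43.0444)=1.0000; B=V−Δ·S=-24.0000
Node (2,0) S=10.3788: V=(p*·9.7810+(1−p*)·17.5651)/1.33=7.6663; Δ=(9.7810−17.5651)/(14.2190−6.4349)=-1.0000; B=V−Δ·S=18.0451
Node (2,1) S=22.9338: V=(p*·8.4170+(1−p*)·9.7810)/1.33=6.3833; Δ=(8.4170−9.7810)/(31.4193−14.2190)=-0.0793; B=V−Δ·S=8.2020
Node (2,2) S=50.6763: V=(p*·45.4265+(1−p*)·8.4170)/1.33=32.6712; Δ=(45.4265−8.4170)/(69.4265−31.4193)=0.9737; B=V−Δ·S=-16.6748
Node (1,0) S=16.7400: V=(p*·6.3833+(1−p*)·7.6663)/1.33=4.8509; Δ=(6.3833−7.6663)/(22.9338−10.3788)=-0.1022; B=V−Δ·S=6.5616
Node (1,1) S=36.9900: V=(p*·32.6712+(1−p*)·6.3833)/1.33=23.5107; Δ=(32.6712−6.3833)/(50.6763−22.9338)=0.9476; B=V−Δ·S=-11.5399
Node (0,0) S=27.0000: V=(p*·23.5107+(1−p*)·4.8509)/1.33=16.9289; Δ=(23.5107−4.8509)/(36.9900−16.7400)=0.9215; B=V−Δ·S=-7.9507
The time-0 hedge costs 16.9289, which is the no-arbitrage price.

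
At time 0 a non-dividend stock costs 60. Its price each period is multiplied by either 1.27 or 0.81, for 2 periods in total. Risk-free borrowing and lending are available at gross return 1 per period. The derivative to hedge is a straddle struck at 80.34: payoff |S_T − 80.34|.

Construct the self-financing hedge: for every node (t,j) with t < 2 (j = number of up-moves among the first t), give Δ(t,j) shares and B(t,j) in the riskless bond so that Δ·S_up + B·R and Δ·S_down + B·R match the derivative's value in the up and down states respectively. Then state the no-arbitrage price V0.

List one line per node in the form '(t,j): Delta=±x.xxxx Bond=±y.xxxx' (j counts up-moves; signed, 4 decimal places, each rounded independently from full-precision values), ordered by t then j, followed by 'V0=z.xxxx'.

(0,0): Delta=-0.5081 Bond=56.4346
(1,0): Delta=-1.0000 Bond=80.3400
(1,1): Delta=-0.0623 Bond=22.4637
V0=25.9474

Under the risk-neutral measure, an up-move has probability p* = (R−d)/(u−d) = 0.4130 and values discount at R = 1.
Payoff layer (t=2): V(2,0)=40.9740, V(2,1)=18.6180, V(2,2)=16.4340
Node (1,0) S=48.6000: V=(p*·18.6180+(1−p*)·40.9740)/1=31.7400; Δ=(18.6180−40.9740)/(61.7220−39.3660)=-1.0000; B=V−Δ·S=80.3400
Node (1,1) S=76.2000: V=(p*·16.4340+(1−p*)·18.6180)/1=17.7159; Δ=(16.4340−18.6180)/(96.7740−61.7220)=-0.0623; B=V−Δ·S=22.4637
Node (0,0) S=60.0000: V=(p*·17.7159+(1−p*)·31.7400)/1=25.9474; Δ=(17.7159−31.7400)/(76.2000−48.6000)=-0.5081; B=V−Δ·S=56.4346
Check: Δ(0,0)·S0 + B(0,0) = 25.9474 = V0.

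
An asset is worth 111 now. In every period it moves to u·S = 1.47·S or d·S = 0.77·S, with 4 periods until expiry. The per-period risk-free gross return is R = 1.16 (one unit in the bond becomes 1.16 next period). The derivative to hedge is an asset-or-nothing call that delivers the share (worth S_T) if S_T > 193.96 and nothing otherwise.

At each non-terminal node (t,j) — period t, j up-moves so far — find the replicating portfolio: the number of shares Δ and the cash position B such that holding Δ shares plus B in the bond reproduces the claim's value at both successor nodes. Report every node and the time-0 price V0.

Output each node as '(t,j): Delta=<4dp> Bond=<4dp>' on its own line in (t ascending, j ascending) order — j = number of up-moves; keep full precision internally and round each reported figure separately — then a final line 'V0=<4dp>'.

Since d<R<u, set p* = (R−d)/(u−d) = 0.5571; price each node as the discounted p*-expectation of its children.
Terminal payoffs: V(4,0)=0.0000, V(4,1)=0.0000, V(4,2)=0.0000, V(4,3)=271.4974, V(4,4)=518.3133
  t=3,j=0: stock 50.6752 → up 74.4925 (V=0.0000), down 39.0199 (V=0.0000). Price 0.0000; hedge Δ=0.0000, bond B=0.0000.
  t=3,j=1: stock 96.7435 → up 142.2129 (V=0.0000), down 74.4925 (V=0.0000). Price 0.0000; hedge Δ=0.0000, bond B=0.0000.
  t=3,j=2: stock 184.6921 → up 271.4974 (V=271.4974), down 142.2129 (V=0.0000). Price 130.3990; hedge Δ=2.1000, bond B=-257.4545.
  t=3,j=3: stock 352.5941 → up 518.3133 (V=518.3133), down 271.4974 (V=271.4974). Price 352.5941; hedge Δ=1.0000, bond B=0.0000.
  t=2,j=0: stock 65.8119 → up 96.7435 (V=0.0000), down 50.6752 (V=0.0000). Price 0.0000; hedge Δ=0.0000, bond B=0.0000.
  t=2,j=1: stock 125.6409 → up 184.6921 (V=130.3990), down 96.7435 (V=0.0000). Price 62.6301; hedge Δ=1.4827, bond B=-123.6542.
  t=2,j=2: stock 239.8599 → up 352.5941 (V=352.5941), down 184.6921 (V=130.3990). Price 219.1322; hedge Δ=1.3234, bond B=-98.2893.
  t=1,j=0: stock 85.4700 → up 125.6409 (V=62.6301), down 65.8119 (V=0.0000). Price 30.0809; hedge Δ=1.0468, bond B=-59.3906.
  t=1,j=1: stock 163.1700 → up 239.8599 (V=219.1322), down 125.6409 (V=62.6301). Price 129.1587; hedge Δ=1.3702, bond B=-94.4158.
  t=0,j=0: stock 111.0000 → up 163.1700 (V=129.1587), down 85.4700 (V=30.0809). Price 73.5185; hedge Δ=1.2751, bond B=-68.0212.
Self-financing check: at every node Δ·S+B equals the discounted successor values.

(0,0): Delta=1.2751 Bond=-68.0212
(1,0): Delta=1.0468 Bond=-59.3906
(1,1): Delta=1.3702 Bond=-94.4158
(2,0): Delta=0.0000 Bond=0.0000
(2,1): Delta=1.4827 Bond=-123.6542
(2,2): Delta=1.3234 Bond=-98.2893
(3,0): Delta=0.0000 Bond=0.0000
(3,1): Delta=0.0000 Bond=0.0000
(3,2): Delta=2.1000 Bond=-257.4545
(3,3): Delta=1.0000 Bond=0.0000
V0=73.5185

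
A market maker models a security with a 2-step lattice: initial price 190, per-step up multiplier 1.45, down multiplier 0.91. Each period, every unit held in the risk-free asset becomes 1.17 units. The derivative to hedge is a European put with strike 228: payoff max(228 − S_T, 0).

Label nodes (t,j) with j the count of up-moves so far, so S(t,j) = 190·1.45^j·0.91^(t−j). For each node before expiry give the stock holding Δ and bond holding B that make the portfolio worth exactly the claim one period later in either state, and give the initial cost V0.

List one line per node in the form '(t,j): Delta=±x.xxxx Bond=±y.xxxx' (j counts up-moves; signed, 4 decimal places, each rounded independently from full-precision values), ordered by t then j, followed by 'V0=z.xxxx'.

The replicating-portfolio and risk-neutral prices coincide; use p* = (1.17−0.91)/(1.45−0.91) = 0.4815 for the latter.
At expiry t=2: V(2,0)=70.6610, V(2,1)=0.0000, V(2,2)=0.0000
Node (1,0) S=172.9000: V=(p*·0.0000+(1−p*)·70.6610)/1.17=31.3154; Δ=(0.0000−70.6610)/(250.7050−157.3390)=-0.7568; B=V−Δ·S=162.1691
Node (1,1) S=275.5000: V=(p*·0.0000+(1−p*)·0.0000)/1.17=0.0000; Δ=(0.0000−0.0000)/(399.4750−250.7050)=0.0000; B=V−Δ·S=0.0000
Node (0,0) S=190.0000: V=(p*·0.0000+(1−p*)·31.3154)/1.17=13.8783; Δ=(0.0000−31.3154)/(275.5000−172.9000)=-0.3052; B=V−Δ·S=71.8698
Root portfolio cost Δ·190+B reproduces V0=13.8783.

(0,0): Delta=-0.3052 Bond=71.8698
(1,0): Delta=-0.7568 Bond=162.1691
(1,1): Delta=0.0000 Bond=0.0000
V0=13.8783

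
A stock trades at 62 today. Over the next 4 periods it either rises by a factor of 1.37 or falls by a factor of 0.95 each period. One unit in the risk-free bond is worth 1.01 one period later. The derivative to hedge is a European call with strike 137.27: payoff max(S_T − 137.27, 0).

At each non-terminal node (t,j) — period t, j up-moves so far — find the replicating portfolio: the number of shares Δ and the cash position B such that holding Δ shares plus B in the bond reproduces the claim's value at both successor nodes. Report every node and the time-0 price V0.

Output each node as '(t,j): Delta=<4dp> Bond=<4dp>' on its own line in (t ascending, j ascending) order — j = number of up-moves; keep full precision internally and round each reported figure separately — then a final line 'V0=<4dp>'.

No-arbitrage ⇒ martingale measure with p* = (R−d)/(u−d) = 0.1429.
Terminal values V(4,·): V(4,0)=0.0000, V(4,1)=0.0000, V(4,2)=0.0000, V(4,3)=14.1827, V(4,4)=81.1407
(3,0): S=53.1572. Δ = (V_up−V_dn)/(S_up−S_dn) = (0.0000−0.0000)/(72.8254−50.4994) = 0.0000. V = [p*·0.0000 + (1−p*)·0.0000]/1.01 = 0.0000. B = V − Δ·S = 0.0000.
(3,1): S=76.6584. Δ = (V_up−V_dn)/(S_up−S_dn) = (0.0000−0.0000)/(105.0219−72.8254) = 0.0000. V = [p*·0.0000 + (1−p*)·0.0000]/1.01 = 0.0000. B = V − Δ·S = 0.0000.
(3,2): S=110.5494. Δ = (V_up−V_dn)/(S_up−S_dn) = (14.1827−0.0000)/(151.4527−105.0219) = 0.3055. V = [p*·14.1827 + (1−p*)·0.0000]/1.01 = 2.0060. B = V − Δ·S = -31.7623.
(3,3): S=159.4239. Δ = (V_up−V_dn)/(S_up−S_dn) = (81.1407−14.1827)/(218.4107−151.4527) = 1.0000. V = [p*·81.1407 + (1−p*)·14.1827]/1.01 = 23.5130. B = V − Δ·S = -135.9109.
(2,0): S=55.9550. Δ = (V_up−V_dn)/(S_up−S_dn) = (0.0000−0.0000)/(76.6583−53.1572) = 0.0000. V = [p*·0.0000 + (1−p*)·0.0000]/1.01 = 0.0000. B = V − Δ·S = 0.0000.
(2,1): S=80.6930. Δ = (V_up−V_dn)/(S_up−S_dn) = (2.0060−0.0000)/(110.5494−76.6584) = 0.0592. V = [p*·2.0060 + (1−p*)·0.0000]/1.01 = 0.2837. B = V − Δ·S = -4.4925.
(2,2): S=116.3678. Δ = (V_up−V_dn)/(S_up−S_dn) = (23.5130−2.0060)/(159.4239−110.5494) = 0.4400. V = [p*·23.5130 + (1−p*)·2.0060]/1.01 = 5.0282. B = V − Δ·S = -46.1789.
(1,0): S=58.9000. Δ = (V_up−V_dn)/(S_up−S_dn) = (0.2837−0.0000)/(80.6930−55.9550) = 0.0115. V = [p*·0.2837 + (1−p*)·0.0000]/1.01 = 0.0401. B = V − Δ·S = -0.6354.
(1,1): S=84.9400. Δ = (V_up−V_dn)/(S_up−S_dn) = (5.0282−0.2837)/(116.3678−80.6930) = 0.1330. V = [p*·5.0282 + (1−p*)·0.2837]/1.01 = 0.9520. B = V − Δ·S = -10.3443.
(0,0): S=62.0000. Δ = (V_up−V_dn)/(S_up−S_dn) = (0.9520−0.0401)/(84.9400−58.9000) = 0.0350. V = [p*·0.9520 + (1−p*)·0.0401]/1.01 = 0.1687. B = V − Δ·S = -2.0024.
Each (Δ,B) replicates both successor values, so the strategy is self-financing and V0 is arbitrage-free.

(0,0): Delta=0.0350 Bond=-2.0024
(1,0): Delta=0.0115 Bond=-0.6354
(1,1): Delta=0.1330 Bond=-10.3443
(2,0): Delta=0.0000 Bond=0.0000
(2,1): Delta=0.0592 Bond=-4.4925
(2,2): Delta=0.4400 Bond=-46.1789
(3,0): Delta=0.0000 Bond=0.0000
(3,1): Delta=0.0000 Bond=0.0000
(3,2): Delta=0.3055 Bond=-31.7623
(3,3): Delta=1.0000 Bond=-135.9109
V0=0.1687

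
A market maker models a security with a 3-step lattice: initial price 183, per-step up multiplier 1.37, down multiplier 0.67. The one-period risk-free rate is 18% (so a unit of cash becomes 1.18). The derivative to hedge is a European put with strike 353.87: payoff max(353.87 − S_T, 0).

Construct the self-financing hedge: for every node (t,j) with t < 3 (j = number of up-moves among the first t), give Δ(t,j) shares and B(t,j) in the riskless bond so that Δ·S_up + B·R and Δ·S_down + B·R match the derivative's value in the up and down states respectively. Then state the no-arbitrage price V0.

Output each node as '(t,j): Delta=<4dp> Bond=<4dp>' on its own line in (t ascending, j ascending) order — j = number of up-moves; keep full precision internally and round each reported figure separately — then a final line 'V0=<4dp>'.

(0,0): Delta=-0.6527 Bond=179.2934
(1,0): Delta=-1.0000 Bond=254.1439
(1,1): Delta=-0.5895 Bond=195.7040
(2,0): Delta=-1.0000 Bond=299.8898
(2,1): Delta=-1.0000 Bond=299.8898
(2,2): Delta=-0.5147 Bond=205.2401
V0=59.8422

Under the risk-neutral measure, an up-move has probability p* = (R−d)/(u−d) = 0.7286 and values discount at R = 1.18.
Payoff layer (t=3): V(3,0)=298.8304, V(3,1)=241.3263, V(3,2)=123.7433, V(3,3)=0.0000
(2,0): S=82.1487. Δ = (V_up−V_dn)/(S_up−S_dn) = (241.3263−298.8304)/(112.5437−55.0396) = -1.0000. V = [p*·241.3263 + (1−p*)·298.8304]/1.18 = 217.7411. B = V − Δ·S = 299.8898.
(2,1): S=167.9757. Δ = (V_up−V_dn)/(S_up−S_dn) = (123.7433−241.3263)/(230.1267−112.5437) = -1.0000. V = [p*·123.7433 + (1−p*)·241.3263]/1.18 = 131.9141. B = V − Δ·S = 299.8898.
(2,2): S=343.4727. Δ = (V_up−V_dn)/(S_up−S_dn) = (0.0000−123.7433)/(470.5576−230.1267) = -0.5147. V = [p*·0.0000 + (1−p*)·123.7433]/1.18 = 28.4640. B = V − Δ·S = 205.2401.
(1,0): S=122.6100. Δ = (V_up−V_dn)/(S_up−S_dn) = (131.9141−217.7411)/(167.9757−82.1487) = -1.0000. V = [p*·131.9141 + (1−p*)·217.7411]/1.18 = 131.5339. B = V − Δ·S = 254.1439.
(1,1): S=250.7100. Δ = (V_up−V_dn)/(S_up−S_dn) = (28.4640−131.9141)/(343.4727−167.9757) = -0.5895. V = [p*·28.4640 + (1−p*)·131.9141]/1.18 = 47.9180. B = V − Δ·S = 195.7040.
(0,0): S=183.0000. Δ = (V_up−V_dn)/(S_up−S_dn) = (47.9180−131.5339)/(250.7100−122.6100) = -0.6527. V = [p*·47.9180 + (1−p*)·131.5339]/1.18 = 59.8422. B = V − Δ·S = 179.2934.
The time-0 hedge costs 59.8422, which is the no-arbitrage price.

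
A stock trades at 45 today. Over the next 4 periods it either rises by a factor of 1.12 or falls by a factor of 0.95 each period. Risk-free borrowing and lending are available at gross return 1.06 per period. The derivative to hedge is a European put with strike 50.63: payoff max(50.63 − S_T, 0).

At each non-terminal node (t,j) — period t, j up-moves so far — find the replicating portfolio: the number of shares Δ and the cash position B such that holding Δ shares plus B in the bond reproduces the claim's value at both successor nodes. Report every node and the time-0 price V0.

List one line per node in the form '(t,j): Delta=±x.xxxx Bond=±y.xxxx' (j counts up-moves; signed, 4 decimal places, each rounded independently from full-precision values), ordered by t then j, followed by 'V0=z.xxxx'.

Since d<R<u, set p* = (R−d)/(u−d) = 0.6471; price each node as the discounted p*-expectation of its children.
At expiry t=4: V(4,0)=13.9772, V(4,1)=7.4183, V(4,2)=0.0000, V(4,3)=0.0000, V(4,4)=0.0000
  t=3,j=0: stock 38.5819 → up 43.2117 (V=7.4183), down 36.6528 (V=13.9772). Price 9.1823; hedge Δ=-1.0000, bond B=47.7642.
  t=3,j=1: stock 45.4860 → up 50.9443 (V=0.0000), down 43.2117 (V=7.4183). Price 2.4700; hedge Δ=-0.9594, bond B=46.1071.
  t=3,j=2: stock 53.6256 → up 60.0607 (V=0.0000), down 50.9443 (V=0.0000). Price 0.0000; hedge Δ=0.0000, bond B=0.0000.
  t=3,j=3: stock 63.2218 → up 70.8084 (V=0.0000), down 60.0607 (V=0.0000). Price 0.0000; hedge Δ=0.0000, bond B=0.0000.
  t=2,j=0: stock 40.6125 → up 45.4860 (V=2.4700), down 38.5819 (V=9.1823). Price 4.5651; hedge Δ=-0.9722, bond B=44.0490.
  t=2,j=1: stock 47.8800 → up 53.6256 (V=0.0000), down 45.4860 (V=2.4700). Price 0.8224; hedge Δ=-0.3035, bond B=15.3520.
  t=2,j=2: stock 56.4480 → up 63.2218 (V=0.0000), down 53.6256 (V=0.0000). Price 0.0000; hedge Δ=0.0000, bond B=0.0000.
  t=1,j=0: stock 42.7500 → up 47.8800 (V=0.8224), down 40.6125 (V=4.5651). Price 2.0221; hedge Δ=-0.5150, bond B=24.0380.
  t=1,j=1: stock 50.4000 → up 56.4480 (V=0.0000), down 47.8800 (V=0.8224). Price 0.2738; hedge Δ=-0.0960, bond B=5.1116.
  t=0,j=0: stock 45.0000 → up 50.4000 (V=0.2738), down 42.7500 (V=2.0221). Price 0.8404; hedge Δ=-0.2285, bond B=11.1241.
Root portfolio cost Δ·45+B reproduces V0=0.8404.

(0,0): Delta=-0.2285 Bond=11.1241
(1,0): Delta=-0.5150 Bond=24.0380
(1,1): Delta=-0.0960 Bond=5.1116
(2,0): Delta=-0.9722 Bond=44.0490
(2,1): Delta=-0.3035 Bond=15.3520
(2,2): Delta=0.0000 Bond=0.0000
(3,0): Delta=-1.0000 Bond=47.7642
(3,1): Delta=-0.9594 Bond=46.1071
(3,2): Delta=0.0000 Bond=0.0000
(3,3): Delta=0.0000 Bond=0.0000
V0=0.8404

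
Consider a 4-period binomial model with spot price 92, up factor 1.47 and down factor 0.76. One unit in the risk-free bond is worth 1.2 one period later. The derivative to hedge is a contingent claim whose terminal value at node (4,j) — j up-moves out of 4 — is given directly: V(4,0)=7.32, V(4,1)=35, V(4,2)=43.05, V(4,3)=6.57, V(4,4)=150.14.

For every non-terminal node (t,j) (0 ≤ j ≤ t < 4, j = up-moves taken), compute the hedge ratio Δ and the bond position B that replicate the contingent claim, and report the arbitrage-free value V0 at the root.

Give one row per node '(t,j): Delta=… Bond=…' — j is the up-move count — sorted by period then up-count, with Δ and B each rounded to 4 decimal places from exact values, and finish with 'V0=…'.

(0,0): Delta=0.1938 Bond=3.2913
(1,0): Delta=-0.0869 Bond=23.5759
(1,1): Delta=0.2828 Bond=-8.0940
(2,0): Delta=0.3427 Bond=5.4627
(2,1): Delta=-0.2232 Bond=42.2995
(2,2): Delta=0.4434 Bond=-41.6294
(3,0): Delta=0.9653 Bond=-18.5911
(3,1): Delta=0.1451 Bond=21.9859
(3,2): Delta=-0.3401 Bond=68.4158
(3,3): Delta=0.6919 Bond=-122.5921
V0=21.1196

The replicating-portfolio and risk-neutral prices coincide; use p* = (1.2−0.76)/(1.47−0.76) = 0.6197 for the latter.
At expiry t=4: V(4,0)=7.3200, V(4,1)=35.0000, V(4,2)=43.0500, V(4,3)=6.5700, V(4,4)=150.1400
Node (3,0) S=40.3858: V=(p*·35.0000+(1−p*)·7.3200)/1.2=20.3948; Δ=(35.0000−7.3200)/(59.3671−30.6932)=0.9653; B=V−Δ·S=-18.5911
Node (3,1) S=78.1146: V=(p*·43.0500+(1−p*)·35.0000)/1.2=33.3239; Δ=(43.0500−35.0000)/(114.8285−59.3671)=0.1451; B=V−Δ·S=21.9859
Node (3,2) S=151.0901: V=(p*·6.5700+(1−p*)·43.0500)/1.2=17.0356; Δ=(6.5700−43.0500)/(222.1025−114.8285)=-0.3401; B=V−Δ·S=68.4158
Node (3,3) S=292.2401: V=(p*·150.1400+(1−p*)·6.5700)/1.2=79.6191; Δ=(150.1400−6.5700)/(429.5930−222.1025)=0.6919; B=V−Δ·S=-122.5921
Node (2,0) S=53.1392: V=(p*·33.3239+(1−p*)·20.3948)/1.2=23.6727; Δ=(33.3239−20.3948)/(78.1146−40.3858)=0.3427; B=V−Δ·S=5.4627
Node (2,1) S=102.7824: V=(p*·17.0356+(1−p*)·33.3239)/1.2=19.3581; Δ=(17.0356−33.3239)/(151.0901−78.1146)=-0.2232; B=V−Δ·S=42.2995
Node (2,2) S=198.8028: V=(p*·79.6191+(1−p*)·17.0356)/1.2=46.5165; Δ=(79.6191−17.0356)/(292.2401−151.0901)=0.4434; B=V−Δ·S=-41.6294
Node (1,0) S=69.9200: V=(p*·19.3581+(1−p*)·23.6727)/1.2=17.4991; Δ=(19.3581−23.6727)/(102.7824−53.1392)=-0.0869; B=V−Δ·S=23.5759
Node (1,1) S=135.2400: V=(p*·46.5165+(1−p*)·19.3581)/1.2=30.1572; Δ=(46.5165−19.3581)/(198.8028−102.7824)=0.2828; B=V−Δ·S=-8.0940
Node (0,0) S=92.0000: V=(p*·30.1572+(1−p*)·17.4991)/1.2=21.1196; Δ=(30.1572−17.4991)/(135.2400−69.9200)=0.1938; B=V−Δ·S=3.2913
Each (Δ,B) replicates both successor values, so the strategy is self-financing and V0 is arbitrage-free.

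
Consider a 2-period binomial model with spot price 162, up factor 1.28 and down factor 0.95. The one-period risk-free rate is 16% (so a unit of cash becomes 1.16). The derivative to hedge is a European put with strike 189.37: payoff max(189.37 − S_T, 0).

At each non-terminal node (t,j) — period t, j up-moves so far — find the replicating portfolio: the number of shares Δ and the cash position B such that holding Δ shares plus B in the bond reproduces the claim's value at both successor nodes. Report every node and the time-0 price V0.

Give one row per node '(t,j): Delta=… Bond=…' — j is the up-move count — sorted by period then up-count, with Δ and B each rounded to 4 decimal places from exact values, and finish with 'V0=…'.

Risk-neutral probability p* = (R−d)/(u−d) = (1.16−0.95)/(1.28−0.95) = 0.6364.
Terminal payoffs: V(2,0)=43.1650, V(2,1)=0.0000, V(2,2)=0.0000
  t=1,j=0: stock 153.9000 → up 196.9920 (V=0.0000), down 146.2050 (V=43.1650). Price 13.5313; hedge Δ=-0.8499, bond B=144.3344.
  t=1,j=1: stock 207.3600 → up 265.4208 (V=0.0000), down 196.9920 (V=0.0000). Price 0.0000; hedge Δ=0.0000, bond B=0.0000.
  t=0,j=0: stock 162.0000 → up 207.3600 (V=0.0000), down 153.9000 (V=13.5313). Price 4.2418; hedge Δ=-0.2531, bond B=45.2459.
Check: Δ(0,0)·S0 + B(0,0) = 4.2418 = V0.

(0,0): Delta=-0.2531 Bond=45.2459
(1,0): Delta=-0.8499 Bond=144.3344
(1,1): Delta=0.0000 Bond=0.0000
V0=4.2418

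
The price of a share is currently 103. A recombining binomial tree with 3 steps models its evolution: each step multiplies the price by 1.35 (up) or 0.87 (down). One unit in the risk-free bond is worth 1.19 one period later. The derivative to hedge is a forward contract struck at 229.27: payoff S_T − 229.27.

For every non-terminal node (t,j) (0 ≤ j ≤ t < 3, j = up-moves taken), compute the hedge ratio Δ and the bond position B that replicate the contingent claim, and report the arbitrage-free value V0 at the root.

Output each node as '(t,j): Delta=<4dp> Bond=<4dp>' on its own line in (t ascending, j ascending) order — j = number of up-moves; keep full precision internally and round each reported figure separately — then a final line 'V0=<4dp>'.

Risk-neutral probability p* = (R−d)/(u−d) = (1.19−0.87)/(1.35−0.87) = 0.6667.
Terminal payoffs: V(3,0)=-161.4442, V(3,1)=-124.0231, V(3,2)=-65.9558, V(3,3)=24.1486
Node (2,0) S=77.9607: V=(p*·-124.0231+(1−p*)·-161.4442)/1.19=-114.7032; Δ=(-124.0231−-161.4442)/(105.2469−67.8258)=1.0000; B=V−Δ·S=-192.6639
Node (2,1) S=120.9735: V=(p*·-65.9558+(1−p*)·-124.0231)/1.19=-71.6904; Δ=(-65.9558−-124.0231)/(163.3142−105.2469)=1.0000; B=V−Δ·S=-192.6639
Node (2,2) S=187.7175: V=(p*·24.1486+(1−p*)·-65.9558)/1.19=-4.9464; Δ=(24.1486−-65.9558)/(253.4186−163.3142)=1.0000; B=V−Δ·S=-192.6639
Node (1,0) S=89.6100: V=(p*·-71.6904+(1−p*)·-114.7032)/1.19=-72.2924; Δ=(-71.6904−-114.7032)/(120.9735−77.9607)=1.0000; B=V−Δ·S=-161.9024
Node (1,1) S=139.0500: V=(p*·-4.9464+(1−p*)·-71.6904)/1.19=-22.8524; Δ=(-4.9464−-71.6904)/(187.7175−120.9735)=1.0000; B=V−Δ·S=-161.9024
Node (0,0) S=103.0000: V=(p*·-22.8524+(1−p*)·-72.2924)/1.19=-33.0524; Δ=(-22.8524−-72.2924)/(139.0500−89.6100)=1.0000; B=V−Δ·S=-136.0524
Root portfolio cost Δ·103+B reproduces V0=-33.0524.

(0,0): Delta=1.0000 Bond=-136.0524
(1,0): Delta=1.0000 Bond=-161.9024
(1,1): Delta=1.0000 Bond=-161.9024
(2,0): Delta=1.0000 Bond=-192.6639
(2,1): Delta=1.0000 Bond=-192.6639
(2,2): Delta=1.0000 Bond=-192.6639
V0=-33.0524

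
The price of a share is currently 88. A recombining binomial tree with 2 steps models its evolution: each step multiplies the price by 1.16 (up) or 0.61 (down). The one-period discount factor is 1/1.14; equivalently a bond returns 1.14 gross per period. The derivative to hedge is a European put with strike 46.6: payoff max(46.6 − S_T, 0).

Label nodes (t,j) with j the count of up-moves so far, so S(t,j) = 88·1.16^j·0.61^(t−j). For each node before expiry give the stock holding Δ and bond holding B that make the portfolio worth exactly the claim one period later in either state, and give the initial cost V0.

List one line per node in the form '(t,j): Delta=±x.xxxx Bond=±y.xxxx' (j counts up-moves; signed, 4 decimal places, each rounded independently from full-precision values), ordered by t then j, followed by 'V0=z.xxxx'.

(0,0): Delta=-0.0091 Bond=0.8176
(1,0): Delta=-0.4693 Bond=25.6332
(1,1): Delta=0.0000 Bond=0.0000
V0=0.0141

No-arbitrage ⇒ martingale measure with p* = (R−d)/(u−d) = 0.9636.
Terminal values V(2,·): V(2,0)=13.8552, V(2,1)=0.0000, V(2,2)=0.0000
  t=1,j=0: stock 53.6800 → up 62.2688 (V=0.0000), down 32.7448 (V=13.8552). Price 0.4420; hedge Δ=-0.4693, bond B=25.6332.
  t=1,j=1: stock 102.0800 → up 118.4128 (V=0.0000), down 62.2688 (V=0.0000). Price 0.0000; hedge Δ=0.0000, bond B=0.0000.
  t=0,j=0: stock 88.0000 → up 102.0800 (V=0.0000), down 53.6800 (V=0.4420). Price 0.0141; hedge Δ=-0.0091, bond B=0.8176.
Check: Δ(0,0)·S0 + B(0,0) = 0.0141 = V0.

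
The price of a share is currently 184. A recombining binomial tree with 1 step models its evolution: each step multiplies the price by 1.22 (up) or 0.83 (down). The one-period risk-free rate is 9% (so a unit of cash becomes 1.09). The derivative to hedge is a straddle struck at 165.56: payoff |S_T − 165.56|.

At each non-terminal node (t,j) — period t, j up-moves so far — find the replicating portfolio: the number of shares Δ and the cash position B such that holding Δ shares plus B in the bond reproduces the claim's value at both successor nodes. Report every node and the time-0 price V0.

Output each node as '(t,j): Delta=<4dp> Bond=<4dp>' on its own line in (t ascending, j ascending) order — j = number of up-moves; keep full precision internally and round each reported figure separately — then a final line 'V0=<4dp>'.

Under the risk-neutral measure, an up-move has probability p* = (R−d)/(u−d) = 0.6667 and values discount at R = 1.09.
Payoff layer (t=1): V(1,0)=12.8400, V(1,1)=58.9200
Node (0,0) S=184.0000: V=(p*·58.9200+(1−p*)·12.8400)/1.09=39.9633; Δ=(58.9200−12.8400)/(224.4800−152.7200)=0.6421; B=V−Δ·S=-78.1905
Root portfolio cost Δ·184+B reproduces V0=39.9633.

(0,0): Delta=0.6421 Bond=-78.1905
V0=39.9633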